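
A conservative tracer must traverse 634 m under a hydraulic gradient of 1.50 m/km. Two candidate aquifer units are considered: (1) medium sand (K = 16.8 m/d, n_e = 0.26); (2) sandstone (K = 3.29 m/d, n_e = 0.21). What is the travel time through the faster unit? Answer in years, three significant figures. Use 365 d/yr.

17.9 years

Unit 1 (medium sand): v = 16.8×0.0015/0.26 = 0.09692 m/d, t = 634/0.09692 = 6541 d
Unit 2 (sandstone): v = 3.29×0.0015/0.21 = 0.02350 m/d, t = 634/0.02350 = 26980 d
Faster: 6541 d / 365 = 17.9 yr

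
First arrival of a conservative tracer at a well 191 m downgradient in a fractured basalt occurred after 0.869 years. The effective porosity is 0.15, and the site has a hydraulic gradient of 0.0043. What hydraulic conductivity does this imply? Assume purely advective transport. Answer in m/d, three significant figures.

21.0 m/d

t = 0.869 years = 317.2 d
v = L / t = 191 / 317.2 = 0.6022 m/d
K = v · n / i = 0.6022 × 0.15 / 0.0043 = 21.0 m/d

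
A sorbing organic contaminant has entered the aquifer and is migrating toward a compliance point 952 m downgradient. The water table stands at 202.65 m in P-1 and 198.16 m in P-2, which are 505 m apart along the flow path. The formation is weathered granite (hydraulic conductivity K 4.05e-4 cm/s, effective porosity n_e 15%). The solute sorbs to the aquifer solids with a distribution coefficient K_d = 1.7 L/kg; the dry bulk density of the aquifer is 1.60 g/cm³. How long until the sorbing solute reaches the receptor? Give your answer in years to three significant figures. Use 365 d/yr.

2410 years

Hydraulic gradient i = (202.65 − 198.16) / 505 = 4.49 / 505 = 0.008891
K = 4.05e-4 cm/s × 864 = 0.3499 m/d
q = Ki = 0.3499 × 0.008891 = 0.003111 m/d
v = Ki/n = 0.3499·0.008891/0.15 = 0.02074 m/d
Retardation R = 1 + ρ_b·K_d/n = 1 + 1.60×1.7/0.15 = 19.13
Contaminant velocity v_c = v/R = 0.02074/19.13 = 0.001084 m/d
t = L/v_c = 952/0.001084 = 878200 d
   = 878200/365 = 2410 yr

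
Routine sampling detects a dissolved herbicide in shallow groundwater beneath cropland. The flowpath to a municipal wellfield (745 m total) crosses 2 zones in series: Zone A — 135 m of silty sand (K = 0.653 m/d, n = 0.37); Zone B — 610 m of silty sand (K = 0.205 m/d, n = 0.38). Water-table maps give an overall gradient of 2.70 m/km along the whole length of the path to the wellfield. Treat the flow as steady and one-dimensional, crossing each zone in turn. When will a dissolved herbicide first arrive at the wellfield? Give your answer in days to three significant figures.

446000 days

Steady 1-D flow in series ⇒ the Darcy flux q is identical in every zone and the zone head losses add (resistances L/K in series).
Σ(L/K) = 135/0.653 + 610/0.205 = 206.7 + 2976 = 3182 d
K_eq = L_total / Σ(L/K) = 745 / 3182 = 0.2341 m/d
q = K_eq · i = 0.2341 × 0.0027 = 6.321e-4 m/d (same in every zone)
Zone A: v = q/n = 6.321e-4/0.37 = 0.001708 m/d → t_A = 135/0.001708 = 79020 d
Zone B: v = q/n = 6.321e-4/0.38 = 0.001663 m/d → t_B = 610/0.001663 = 366700 d
Total t = 79020 + 366700 = 445800 d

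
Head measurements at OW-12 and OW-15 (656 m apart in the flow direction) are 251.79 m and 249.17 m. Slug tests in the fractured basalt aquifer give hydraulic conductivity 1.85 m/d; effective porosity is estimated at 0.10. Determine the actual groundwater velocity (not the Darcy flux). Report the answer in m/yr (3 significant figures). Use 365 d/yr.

27.0 m/yr

Hydraulic gradient i = (251.79 − 249.17) / 656 = 2.62 / 656 = 0.003994
Darcy flux q = K·i = 1.85 × 0.003994 = 0.007389 m/d
Average linear velocity = 0.007389 / 0.10 = 0.07389 m/d
   = 0.07389 × 365 = 27.0 m/yr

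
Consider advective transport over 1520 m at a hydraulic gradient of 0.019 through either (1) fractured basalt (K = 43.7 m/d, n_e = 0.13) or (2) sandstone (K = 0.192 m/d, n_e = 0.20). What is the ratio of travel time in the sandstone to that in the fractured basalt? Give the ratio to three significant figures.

350

Unit 1 (fractured basalt): v = 43.7×0.019/0.13 = 6.387 m/d, t = 1520/6.387 = 238.0 d
Unit 2 (sandstone): v = 0.192×0.019/0.20 = 0.01824 m/d, t = 1520/0.01824 = 83330 d
t(sandstone) / t(fractured basalt) = 83330/238.0 = 350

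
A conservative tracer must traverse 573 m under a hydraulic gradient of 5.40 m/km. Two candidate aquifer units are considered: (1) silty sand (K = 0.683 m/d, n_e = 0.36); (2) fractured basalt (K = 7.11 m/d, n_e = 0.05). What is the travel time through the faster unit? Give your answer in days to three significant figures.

746 days

Unit 1 (silty sand): v = 0.683×0.0054/0.36 = 0.01025 m/d, t = 573/0.01025 = 55930 d
Unit 2 (fractured basalt): v = 7.11×0.0054/0.05 = 0.7679 m/d, t = 573/0.7679 = 746.2 d
Faster unit: t = 746 d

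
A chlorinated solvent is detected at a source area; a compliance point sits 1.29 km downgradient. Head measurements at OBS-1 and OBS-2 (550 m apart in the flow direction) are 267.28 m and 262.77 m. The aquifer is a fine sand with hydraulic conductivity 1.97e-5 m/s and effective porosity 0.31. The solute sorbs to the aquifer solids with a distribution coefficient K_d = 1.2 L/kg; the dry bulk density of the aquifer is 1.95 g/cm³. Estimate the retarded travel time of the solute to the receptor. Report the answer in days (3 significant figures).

Hydraulic gradient i = (267.28 − 262.77) / 550 = 4.51 / 550 = 0.008200
K = 1.97e-5 m/s × 86400 s/d = 1.702 m/d
Darcy flux q = K·i = 1.702 × 0.008200 = 0.01396 m/d
Average linear velocity = 0.01396 / 0.31 = 0.04502 m/d
Retardation R = 1 + ρ_b·K_d/n = 1 + 1.95×1.2/0.31 = 8.548
Contaminant velocity v_c = v/R = 0.04502/8.548 = 0.005267 m/d
L = 1.29 km = 1290 m
t = L/v_c = 1290/0.005267 = 244900 d

245000 days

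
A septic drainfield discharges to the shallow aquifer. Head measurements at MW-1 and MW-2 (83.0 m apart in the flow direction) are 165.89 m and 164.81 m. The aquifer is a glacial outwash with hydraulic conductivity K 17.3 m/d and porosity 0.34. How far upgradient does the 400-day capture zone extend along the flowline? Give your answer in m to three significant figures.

Hydraulic gradient i = (165.89 − 164.81) / 83.0 = 1.08 / 83.0 = 0.01301
Darcy flux q = K·i = 17.3 × 0.01301 = 0.2251 m/d
Average linear velocity = 0.2251 / 0.34 = 0.6621 m/d
L = v × T = 0.6621 × 400 = 264.8 m

265 m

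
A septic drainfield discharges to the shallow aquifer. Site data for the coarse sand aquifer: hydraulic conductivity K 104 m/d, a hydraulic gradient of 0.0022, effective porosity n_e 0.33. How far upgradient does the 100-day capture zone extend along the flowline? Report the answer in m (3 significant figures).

69.3 m

Specific discharge q = 104 × 0.0022 = 0.2288 m/d
v_s = q/n_e = 0.2288/0.33 = 0.6933 m/d
L = v × T = 0.6933 × 100 = 69.33 m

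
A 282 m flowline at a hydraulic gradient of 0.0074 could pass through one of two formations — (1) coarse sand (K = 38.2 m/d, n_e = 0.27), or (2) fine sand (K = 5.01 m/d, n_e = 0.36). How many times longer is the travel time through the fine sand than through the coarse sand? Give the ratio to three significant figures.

Unit 1 (coarse sand): v = 38.2×0.0074/0.27 = 1.047 m/d, t = 282/1.047 = 269.4 d
Unit 2 (fine sand): v = 5.01×0.0074/0.36 = 0.1030 m/d, t = 282/0.1030 = 2738 d
t(fine sand) / t(coarse sand) = 2738/269.4 = 10.2

10.2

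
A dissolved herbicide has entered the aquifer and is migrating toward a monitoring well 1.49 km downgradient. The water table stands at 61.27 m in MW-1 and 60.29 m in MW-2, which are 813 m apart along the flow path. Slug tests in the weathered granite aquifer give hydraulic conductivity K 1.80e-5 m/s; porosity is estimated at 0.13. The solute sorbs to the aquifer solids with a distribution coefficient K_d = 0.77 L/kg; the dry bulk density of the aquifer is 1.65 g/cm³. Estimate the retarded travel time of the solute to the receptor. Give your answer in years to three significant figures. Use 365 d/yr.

3050 years

Hydraulic gradient i = (61.27 − 60.29) / 813 = 0.98 / 813 = 0.001205
K = 1.80e-5 m/s × 86400 s/d = 1.555 m/d
Darcy flux q = K·i = 1.555 × 0.001205 = 0.001875 m/d
v = Ki/n = 1.555·0.001205/0.13 = 0.01442 m/d
Retardation R = 1 + ρ_b·K_d/n = 1 + 1.65×0.77/0.13 = 10.77
Contaminant velocity v_c = v/R = 0.01442/10.77 = 0.001339 m/d
L = 1.49 km = 1490 m
t = L/v_c = 1490/0.001339 = 1.113e6 d
   = 1.113e6/365 = 3050 yr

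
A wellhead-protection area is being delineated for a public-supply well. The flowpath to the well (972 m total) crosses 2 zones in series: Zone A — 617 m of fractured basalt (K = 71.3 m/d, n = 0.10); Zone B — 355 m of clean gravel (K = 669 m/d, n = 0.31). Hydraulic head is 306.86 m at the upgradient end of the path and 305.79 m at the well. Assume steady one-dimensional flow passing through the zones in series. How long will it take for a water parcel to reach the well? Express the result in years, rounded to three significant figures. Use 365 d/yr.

4.04 years

Total head drop ΔH = 306.86 − 305.79 = 1.07 m
Continuity: the same q passes through each zone, so ΔH = q·Σ(L_j/K_j) — the zones act as resistances in series.
Σ(L/K) = 617/71.3 + 355/669 = 8.654 + 0.5306 = 9.184 d
q = ΔH / Σ(L/K) = 1.07 / 9.184 = 0.1165 m/d (same in every zone)
Zone A: v = q/n = 0.1165/0.10 = 1.165 m/d → t_A = 617/1.165 = 529.6 d
Zone B: v = q/n = 0.1165/0.31 = 0.3758 m/d → t_B = 355/0.3758 = 944.6 d
Total t = 529.6 + 944.6 = 1474 d
   = 1474 / 365 = 4.04 yr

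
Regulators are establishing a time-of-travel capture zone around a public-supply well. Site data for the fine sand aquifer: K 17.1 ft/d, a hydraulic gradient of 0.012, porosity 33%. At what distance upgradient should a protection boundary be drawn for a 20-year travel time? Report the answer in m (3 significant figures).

1380 m

K = 17.1 ft/d × 0.3048 = 5.212 m/d
q = Ki = 5.212 × 0.012 = 0.06254 m/d
v_s = q/n_e = 0.06254/0.33 = 0.1895 m/d
T = 20 yr × 365 = 7300 d
L = v × T = 0.1895 × 7300 = 1384 m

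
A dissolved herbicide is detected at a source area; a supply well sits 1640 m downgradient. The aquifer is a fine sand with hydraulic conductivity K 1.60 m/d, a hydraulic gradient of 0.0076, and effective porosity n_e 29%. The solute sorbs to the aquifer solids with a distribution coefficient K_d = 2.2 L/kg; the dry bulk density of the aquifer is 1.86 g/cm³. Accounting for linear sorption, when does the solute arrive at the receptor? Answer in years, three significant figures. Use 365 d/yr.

q = Ki = 1.60 × 0.0076 = 0.01216 m/d
Seepage velocity v = q / n = 0.01216 / 0.29 = 0.04193 m/d
Retardation R = 1 + ρ_b·K_d/n = 1 + 1.86×2.2/0.29 = 15.11
Contaminant velocity v_c = v/R = 0.04193/15.11 = 0.002775 m/d
t = L/v_c = 1640/0.002775 = 591000 d
   = 591000/365 = 1620 yr

1620 years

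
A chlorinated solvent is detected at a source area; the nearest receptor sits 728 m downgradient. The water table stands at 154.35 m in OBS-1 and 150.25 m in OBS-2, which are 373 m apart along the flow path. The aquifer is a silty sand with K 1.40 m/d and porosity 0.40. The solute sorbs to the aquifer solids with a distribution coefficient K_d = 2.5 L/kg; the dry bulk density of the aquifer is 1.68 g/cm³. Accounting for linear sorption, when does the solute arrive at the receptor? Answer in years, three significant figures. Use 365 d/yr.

Hydraulic gradient i = (154.35 − 150.25) / 373 = 4.10 / 373 = 0.01099
Darcy flux q = K·i = 1.40 × 0.01099 = 0.01539 m/d
Average linear velocity = 0.01539 / 0.40 = 0.03847 m/d
Retardation R = 1 + ρ_b·K_d/n = 1 + 1.68×2.5/0.40 = 11.50
Contaminant velocity v_c = v/R = 0.03847/11.50 = 0.003345 m/d
t = L/v_c = 728/0.003345 = 217600 d
   = 217600/365 = 596 yr

596 years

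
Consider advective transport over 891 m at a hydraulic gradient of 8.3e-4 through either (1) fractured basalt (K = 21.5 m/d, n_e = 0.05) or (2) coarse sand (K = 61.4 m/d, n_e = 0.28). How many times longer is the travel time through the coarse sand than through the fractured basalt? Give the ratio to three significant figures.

1.96

Unit 1 (fractured basalt): v = 21.5×8.3e-4/0.05 = 0.3569 m/d, t = 891/0.3569 = 2496 d
Unit 2 (coarse sand): v = 61.4×8.3e-4/0.28 = 0.1820 m/d, t = 891/0.1820 = 4895 d
t(coarse sand) / t(fractured basalt) = 4895/2496 = 1.96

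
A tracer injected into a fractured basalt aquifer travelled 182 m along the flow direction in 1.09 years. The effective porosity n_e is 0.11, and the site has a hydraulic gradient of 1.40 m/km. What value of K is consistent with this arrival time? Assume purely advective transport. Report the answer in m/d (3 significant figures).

35.9 m/d

t = 1.09 years = 397.9 d
v = L / t = 182 / 397.9 = 0.4575 m/d
K = v · n / i = 0.4575 × 0.11 / 0.0014 = 35.9 m/d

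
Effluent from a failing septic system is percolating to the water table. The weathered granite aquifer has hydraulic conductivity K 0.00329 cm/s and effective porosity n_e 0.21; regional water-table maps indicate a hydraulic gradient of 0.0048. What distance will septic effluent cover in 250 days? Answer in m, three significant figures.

K = 0.00329 cm/s × 864 = 2.843 m/d
Specific discharge q = 2.843 × 0.0048 = 0.01364 m/d
Average linear velocity = 0.01364 / 0.21 = 0.06497 m/d
L = v × T = 0.06497 × 250 = 16.24 m

16.2 m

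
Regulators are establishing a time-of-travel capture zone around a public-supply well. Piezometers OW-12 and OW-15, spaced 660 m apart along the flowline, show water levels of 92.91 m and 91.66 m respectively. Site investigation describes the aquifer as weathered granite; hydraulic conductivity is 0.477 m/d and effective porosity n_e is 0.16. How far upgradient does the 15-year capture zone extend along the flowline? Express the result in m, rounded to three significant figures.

Hydraulic gradient i = (92.91 − 91.66) / 660 = 1.25 / 660 = 0.001894
q = Ki = 0.477 × 0.001894 = 9.034e-4 m/d
Seepage velocity v = q / n = 9.034e-4 / 0.16 = 0.005646 m/d
T = 15 yr × 365 = 5475 d
L = v × T = 0.005646 × 5475 = 30.91 m

30.9 m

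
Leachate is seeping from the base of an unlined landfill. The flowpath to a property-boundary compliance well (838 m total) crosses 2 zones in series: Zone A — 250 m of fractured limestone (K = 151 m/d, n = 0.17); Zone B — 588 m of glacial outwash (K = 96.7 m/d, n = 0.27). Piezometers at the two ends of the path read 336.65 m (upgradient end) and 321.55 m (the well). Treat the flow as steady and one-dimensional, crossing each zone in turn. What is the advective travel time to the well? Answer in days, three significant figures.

103 days

Total head drop ΔH = 336.65 − 321.55 = 15.10 m
Steady 1-D flow in series ⇒ the Darcy flux q is identical in every zone and the zone head losses add (resistances L/K in series).
Σ(L/K) = 250/151 + 588/96.7 = 1.656 + 6.081 = 7.736 d
q = ΔH / Σ(L/K) = 15.10 / 7.736 = 1.952 m/d (same in every zone)
Zone A: v = q/n = 1.952/0.17 = 11.48 m/d → t_A = 250/11.48 = 21.77 d
Zone B: v = q/n = 1.952/0.27 = 7.229 m/d → t_B = 588/7.229 = 81.34 d
Total t = 21.77 + 81.34 = 103.1 d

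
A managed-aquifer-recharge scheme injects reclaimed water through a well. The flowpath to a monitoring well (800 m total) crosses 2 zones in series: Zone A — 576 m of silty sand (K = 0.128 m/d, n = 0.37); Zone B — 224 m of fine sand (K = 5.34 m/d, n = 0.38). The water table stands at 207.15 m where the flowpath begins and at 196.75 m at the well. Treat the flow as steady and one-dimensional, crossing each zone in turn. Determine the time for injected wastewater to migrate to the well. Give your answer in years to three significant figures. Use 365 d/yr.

357 years

Total head drop ΔH = 207.15 − 196.75 = 10.40 m
Continuity: the same q passes through each zone, so ΔH = q·Σ(L_j/K_j) — the zones act as resistances in series.
Σ(L/K) = 576/0.128 + 224/5.34 = 4500 + 41.95 = 4542 d
q = ΔH / Σ(L/K) = 10.40 / 4542 = 0.002290 m/d (same in every zone)
Zone A: v = q/n = 0.002290/0.37 = 0.006189 m/d → t_A = 576/0.006189 = 93070 d
Zone B: v = q/n = 0.002290/0.38 = 0.006026 m/d → t_B = 224/0.006026 = 37170 d
Total t = 93070 + 37170 = 130200 d
   = 130200 / 365 = 357 yr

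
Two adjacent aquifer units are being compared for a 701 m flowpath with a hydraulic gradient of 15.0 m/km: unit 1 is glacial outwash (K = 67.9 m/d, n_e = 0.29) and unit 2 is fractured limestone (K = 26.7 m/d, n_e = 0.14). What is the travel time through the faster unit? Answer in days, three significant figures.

Unit 1 (glacial outwash): v = 67.9×0.015/0.29 = 3.512 m/d, t = 701/3.512 = 199.6 d
Unit 2 (fractured limestone): v = 26.7×0.015/0.14 = 2.861 m/d, t = 701/2.861 = 245.0 d
Faster unit: t = 200 d

200 days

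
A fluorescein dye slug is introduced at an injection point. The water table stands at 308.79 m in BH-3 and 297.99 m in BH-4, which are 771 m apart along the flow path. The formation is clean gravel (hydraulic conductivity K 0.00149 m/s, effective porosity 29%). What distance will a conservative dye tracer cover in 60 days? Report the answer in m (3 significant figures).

373 m

Hydraulic gradient i = (308.79 − 297.99) / 771 = 10.80 / 771 = 0.01401
K = 0.00149 m/s × 86400 s/d = 128.7 m/d
q = Ki = 128.7 × 0.01401 = 1.803 m/d
Seepage velocity v = q / n = 1.803 / 0.29 = 6.218 m/d
L = v × T = 6.218 × 60 = 373.1 m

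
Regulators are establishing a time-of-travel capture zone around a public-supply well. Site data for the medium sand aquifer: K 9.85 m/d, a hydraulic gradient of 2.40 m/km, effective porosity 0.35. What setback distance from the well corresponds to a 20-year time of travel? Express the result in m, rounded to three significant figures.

493 m

Darcy flux q = K·i = 9.85 × 0.0024 = 0.02364 m/d
Average linear velocity = 0.02364 / 0.35 = 0.06754 m/d
T = 20 yr × 365 = 7300 d
L = v × T = 0.06754 × 7300 = 493.1 m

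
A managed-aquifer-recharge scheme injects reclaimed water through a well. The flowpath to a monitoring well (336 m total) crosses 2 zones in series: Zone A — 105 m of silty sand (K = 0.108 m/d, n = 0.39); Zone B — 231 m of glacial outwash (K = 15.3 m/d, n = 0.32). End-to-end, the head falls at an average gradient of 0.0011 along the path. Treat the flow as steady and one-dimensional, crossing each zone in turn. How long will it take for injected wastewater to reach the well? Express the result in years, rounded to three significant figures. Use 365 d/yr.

841 years

For zones in series the flux q is common to all zones; the equivalent conductivity is the harmonic (thickness-weighted) mean, K_eq = L_total / Σ(L_j/K_j).
Σ(L/K) = 105/0.108 + 231/15.3 = 972.2 + 15.10 = 987.3 d
K_eq = L_total / Σ(L/K) = 336 / 987.3 = 0.3403 m/d
q = K_eq · i = 0.3403 × 0.0011 = 3.743e-4 m/d (same in every zone)
Zone A: v = q/n = 3.743e-4/0.39 = 9.599e-4 m/d → t_A = 105/9.599e-4 = 109400 d
Zone B: v = q/n = 3.743e-4/0.32 = 0.001170 m/d → t_B = 231/0.001170 = 197500 d
Total t = 109400 + 197500 = 306900 d
   = 306900 / 365 = 841 yr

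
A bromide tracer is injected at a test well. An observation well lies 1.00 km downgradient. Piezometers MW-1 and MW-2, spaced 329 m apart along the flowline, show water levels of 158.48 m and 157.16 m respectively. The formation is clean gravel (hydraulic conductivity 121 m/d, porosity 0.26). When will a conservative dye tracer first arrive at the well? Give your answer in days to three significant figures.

Hydraulic gradient i = (158.48 − 157.16) / 329 = 1.32 / 329 = 0.004012
q = Ki = 121 × 0.004012 = 0.4855 m/d
v_s = q/n_e = 0.4855/0.26 = 1.867 m/d
L = 1.00 km = 1000 m
t = L / v = 1000 / 1.867 = 535.6 d

536 days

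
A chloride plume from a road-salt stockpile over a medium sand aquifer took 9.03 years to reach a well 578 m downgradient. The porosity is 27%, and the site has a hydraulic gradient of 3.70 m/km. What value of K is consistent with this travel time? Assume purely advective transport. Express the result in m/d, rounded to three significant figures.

12.8 m/d

t = 9.03 years = 3296 d
v = L / t = 578 / 3296 = 0.1754 m/d
K = v · n / i = 0.1754 × 0.27 / 0.0037 = 12.8 m/d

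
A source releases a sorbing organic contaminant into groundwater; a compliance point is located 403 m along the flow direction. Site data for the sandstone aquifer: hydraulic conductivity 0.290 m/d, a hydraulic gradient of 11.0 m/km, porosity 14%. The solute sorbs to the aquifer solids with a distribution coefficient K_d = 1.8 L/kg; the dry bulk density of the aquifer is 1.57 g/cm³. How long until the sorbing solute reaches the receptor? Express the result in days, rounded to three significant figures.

Darcy flux q = K·i = 0.290 × 0.011 = 0.003190 m/d
v = Ki/n = 0.290·0.011/0.14 = 0.02279 m/d
Retardation R = 1 + ρ_b·K_d/n = 1 + 1.57×1.8/0.14 = 21.19
Contaminant velocity v_c = v/R = 0.02279/21.19 = 0.001076 m/d
t = L/v_c = 403/0.001076 = 374700 d

375000 days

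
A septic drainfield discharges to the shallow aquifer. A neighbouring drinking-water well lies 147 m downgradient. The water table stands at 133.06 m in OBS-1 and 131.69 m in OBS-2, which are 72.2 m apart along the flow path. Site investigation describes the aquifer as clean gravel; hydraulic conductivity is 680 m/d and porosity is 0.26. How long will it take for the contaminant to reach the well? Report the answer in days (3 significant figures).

Hydraulic gradient i = (133.06 − 131.69) / 72.2 = 1.37 / 72.2 = 0.01898
Specific discharge q = 680 × 0.01898 = 12.90 m/d
Average linear velocity = 12.90 / 0.26 = 49.63 m/d
t = L / v = 147 / 49.63 = 2.962 d

2.96 days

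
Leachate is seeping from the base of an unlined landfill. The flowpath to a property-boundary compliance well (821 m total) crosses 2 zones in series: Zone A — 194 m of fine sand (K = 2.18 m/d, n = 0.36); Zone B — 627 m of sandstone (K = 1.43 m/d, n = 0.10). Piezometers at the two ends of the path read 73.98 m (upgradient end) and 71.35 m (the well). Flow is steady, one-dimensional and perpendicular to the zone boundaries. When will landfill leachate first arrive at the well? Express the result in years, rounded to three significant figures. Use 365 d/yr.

Total head drop ΔH = 73.98 − 71.35 = 2.63 m
Continuity: the same q passes through each zone, so ΔH = q·Σ(L_j/K_j) — the zones act as resistances in series.
Σ(L/K) = 194/2.18 + 627/1.43 = 88.99 + 438.5 = 527.5 d
q = ΔH / Σ(L/K) = 2.63 / 527.5 = 0.004986 m/d (same in every zone)
Zone A: v = q/n = 0.004986/0.36 = 0.01385 m/d → t_A = 194/0.01385 = 14010 d
Zone B: v = q/n = 0.004986/0.10 = 0.04986 m/d → t_B = 627/0.04986 = 12570 d
Total t = 14010 + 12570 = 26580 d
   = 26580 / 365 = 72.8 yr

72.8 years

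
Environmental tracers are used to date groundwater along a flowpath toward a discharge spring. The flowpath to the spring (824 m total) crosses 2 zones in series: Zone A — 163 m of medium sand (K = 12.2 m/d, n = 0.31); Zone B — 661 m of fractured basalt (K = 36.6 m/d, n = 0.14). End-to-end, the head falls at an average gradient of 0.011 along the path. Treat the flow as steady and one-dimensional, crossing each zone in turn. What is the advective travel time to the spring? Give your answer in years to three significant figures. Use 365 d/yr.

For zones in series the flux q is common to all zones; the equivalent conductivity is the harmonic (thickness-weighted) mean, K_eq = L_total / Σ(L_j/K_j).
Σ(L/K) = 163/12.2 + 661/36.6 = 13.36 + 18.06 = 31.42 d
K_eq = L_total / Σ(L/K) = 824 / 31.42 = 26.22 m/d
q = K_eq · i = 26.22 × 0.011 = 0.2885 m/d (same in every zone)
Zone A: v = q/n = 0.2885/0.31 = 0.9306 m/d → t_A = 163/0.9306 = 175.2 d
Zone B: v = q/n = 0.2885/0.14 = 2.061 m/d → t_B = 661/2.061 = 320.8 d
Total t = 175.2 + 320.8 = 496.0 d
   = 496.0 / 365 = 1.36 yr

1.36 years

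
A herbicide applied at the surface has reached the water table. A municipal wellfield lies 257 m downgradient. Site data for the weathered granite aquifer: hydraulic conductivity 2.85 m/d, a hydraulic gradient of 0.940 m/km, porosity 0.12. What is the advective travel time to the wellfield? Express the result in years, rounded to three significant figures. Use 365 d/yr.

31.5 years

Specific discharge q = 2.85 × 9.4e-4 = 0.002679 m/d
Average linear velocity = 0.002679 / 0.12 = 0.02233 m/d
t = L / v = 257 / 0.02233 = 11510 d
   = 11510 / 365 = 31.5 yr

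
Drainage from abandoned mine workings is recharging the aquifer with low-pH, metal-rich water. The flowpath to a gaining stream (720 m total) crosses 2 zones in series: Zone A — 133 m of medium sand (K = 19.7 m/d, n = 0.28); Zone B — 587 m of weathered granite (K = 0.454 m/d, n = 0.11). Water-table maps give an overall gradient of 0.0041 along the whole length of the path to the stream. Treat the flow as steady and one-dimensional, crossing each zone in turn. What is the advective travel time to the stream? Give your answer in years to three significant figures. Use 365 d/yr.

123 years

Steady 1-D flow in series ⇒ the Darcy flux q is identical in every zone and the zone head losses add (resistances L/K in series).
Σ(L/K) = 133/19.7 + 587/0.454 = 6.751 + 1293 = 1300 d
K_eq = L_total / Σ(L/K) = 720 / 1300 = 0.5540 m/d
q = K_eq · i = 0.5540 × 0.0041 = 0.002271 m/d (same in every zone)
Zone A: v = q/n = 0.002271/0.28 = 0.008112 m/d → t_A = 133/0.008112 = 16400 d
Zone B: v = q/n = 0.002271/0.11 = 0.02065 m/d → t_B = 587/0.02065 = 28430 d
Total t = 16400 + 28430 = 44820 d
   = 44820 / 365 = 123 yr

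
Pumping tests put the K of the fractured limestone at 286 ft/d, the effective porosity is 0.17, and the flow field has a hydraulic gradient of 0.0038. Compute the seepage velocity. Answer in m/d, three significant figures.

1.95 m/d

K = 286 ft/d × 0.3048 = 87.17 m/d
Darcy flux q = K·i = 87.17 × 0.0038 = 0.3313 m/d
Seepage velocity v = q / n = 0.3313 / 0.17 = 1.949 m/d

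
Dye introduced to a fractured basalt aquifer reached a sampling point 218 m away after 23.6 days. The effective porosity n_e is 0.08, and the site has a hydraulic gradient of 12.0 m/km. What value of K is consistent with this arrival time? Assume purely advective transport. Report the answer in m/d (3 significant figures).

v = L / t = 218 / 23.6 = 9.237 m/d
K = v · n / i = 9.237 × 0.08 / 0.012 = 61.6 m/d

61.6 m/d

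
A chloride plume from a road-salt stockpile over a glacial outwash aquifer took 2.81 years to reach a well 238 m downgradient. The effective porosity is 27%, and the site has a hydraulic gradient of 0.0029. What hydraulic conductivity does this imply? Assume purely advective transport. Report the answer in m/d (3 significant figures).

21.6 m/d

t = 2.81 years = 1026 d
v = L / t = 238 / 1026 = 0.2320 m/d
K = v · n / i = 0.2320 × 0.27 / 0.0029 = 21.6 m/d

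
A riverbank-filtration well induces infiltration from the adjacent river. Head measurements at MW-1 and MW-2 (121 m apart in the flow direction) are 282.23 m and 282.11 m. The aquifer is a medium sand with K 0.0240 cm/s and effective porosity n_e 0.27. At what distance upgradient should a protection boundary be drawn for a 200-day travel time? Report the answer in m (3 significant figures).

Hydraulic gradient i = (282.23 − 282.11) / 121 = 0.12 / 121 = 9.917e-4
K = 0.0240 cm/s × 864 = 20.74 m/d
Darcy flux q = K·i = 20.74 × 9.917e-4 = 0.02056 m/d
v_s = q/n_e = 0.02056/0.27 = 0.07617 m/d
L = v × T = 0.07617 × 200 = 15.23 m

15.2 m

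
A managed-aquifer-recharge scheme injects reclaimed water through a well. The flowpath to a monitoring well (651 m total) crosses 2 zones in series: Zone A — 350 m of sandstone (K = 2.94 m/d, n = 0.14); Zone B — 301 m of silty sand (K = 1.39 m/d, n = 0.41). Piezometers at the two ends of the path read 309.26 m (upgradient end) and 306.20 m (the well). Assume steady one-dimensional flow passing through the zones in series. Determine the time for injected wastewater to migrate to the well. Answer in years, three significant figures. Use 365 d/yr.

51.8 years

Total head drop ΔH = 309.26 − 306.20 = 3.06 m
Steady 1-D flow in series ⇒ the Darcy flux q is identical in every zone and the zone head losses add (resistances L/K in series).
Σ(L/K) = 350/2.94 + 301/1.39 = 119.0 + 216.5 = 335.6 d
q = ΔH / Σ(L/K) = 3.06 / 335.6 = 0.009118 m/d (same in every zone)
Zone A: v = q/n = 0.009118/0.14 = 0.06513 m/d → t_A = 350/0.06513 = 5374 d
Zone B: v = q/n = 0.009118/0.41 = 0.02224 m/d → t_B = 301/0.02224 = 13530 d
Total t = 5374 + 13530 = 18910 d
   = 18910 / 365 = 51.8 yr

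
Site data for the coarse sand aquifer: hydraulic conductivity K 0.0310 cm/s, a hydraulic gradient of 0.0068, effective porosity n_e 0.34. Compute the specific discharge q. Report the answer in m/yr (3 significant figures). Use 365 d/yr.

K = 0.0310 cm/s × 864 = 26.78 m/d
Darcy flux q = K·i = 26.78 × 0.0068 = 0.1821 m/d
   = 0.1821 × 365 = 66.5 m/yr

66.5 m/yr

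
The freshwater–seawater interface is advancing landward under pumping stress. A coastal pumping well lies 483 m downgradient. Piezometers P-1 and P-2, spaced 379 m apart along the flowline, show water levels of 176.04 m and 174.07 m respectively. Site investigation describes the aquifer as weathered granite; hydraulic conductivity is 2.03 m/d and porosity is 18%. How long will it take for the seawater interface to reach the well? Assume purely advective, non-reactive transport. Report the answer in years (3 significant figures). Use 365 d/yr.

Hydraulic gradient i = (176.04 − 174.07) / 379 = 1.97 / 379 = 0.005198
Specific discharge q = 2.03 × 0.005198 = 0.01055 m/d
Average linear velocity = 0.01055 / 0.18 = 0.05862 m/d
t = L / v = 483 / 0.05862 = 8239 d
   = 8239 / 365 = 22.6 yr

22.6 years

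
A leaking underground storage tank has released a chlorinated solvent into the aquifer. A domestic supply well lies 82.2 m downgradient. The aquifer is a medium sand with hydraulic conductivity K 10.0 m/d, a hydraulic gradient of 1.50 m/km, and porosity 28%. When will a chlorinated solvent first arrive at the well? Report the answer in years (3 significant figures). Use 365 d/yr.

4.20 years

Darcy flux q = K·i = 10.0 × 0.0015 = 0.01500 m/d
Seepage velocity v = q / n = 0.01500 / 0.28 = 0.05357 m/d
t = L / v = 82.2 / 0.05357 = 1534 d
   = 1534 / 365 = 4.20 yr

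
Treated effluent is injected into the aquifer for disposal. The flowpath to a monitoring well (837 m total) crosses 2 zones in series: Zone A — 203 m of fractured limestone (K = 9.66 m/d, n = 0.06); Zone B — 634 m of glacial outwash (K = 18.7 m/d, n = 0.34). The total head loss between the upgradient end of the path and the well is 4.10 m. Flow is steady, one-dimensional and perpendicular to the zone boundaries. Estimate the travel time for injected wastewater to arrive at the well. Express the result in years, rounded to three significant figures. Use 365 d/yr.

Steady 1-D flow in series ⇒ the Darcy flux q is identical in every zone and the zone head losses add (resistances L/K in series).
Σ(L/K) = 203/9.66 + 634/18.7 = 21.01 + 33.90 = 54.92 d
q = ΔH / Σ(L/K) = 4.10 / 54.92 = 0.07466 m/d (same in every zone)
Zone A: v = q/n = 0.07466/0.06 = 1.244 m/d → t_A = 203/1.244 = 163.1 d
Zone B: v = q/n = 0.07466/0.34 = 0.2196 m/d → t_B = 634/0.2196 = 2887 d
Total t = 163.1 + 2887 = 3051 d
   = 3051 / 365 = 8.36 yr

8.36 years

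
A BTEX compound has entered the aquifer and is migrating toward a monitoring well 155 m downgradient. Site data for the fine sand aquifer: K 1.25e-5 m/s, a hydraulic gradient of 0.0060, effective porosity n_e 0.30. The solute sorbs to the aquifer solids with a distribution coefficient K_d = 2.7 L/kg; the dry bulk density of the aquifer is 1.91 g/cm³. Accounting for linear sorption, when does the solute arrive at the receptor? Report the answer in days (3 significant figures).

131000 days

K = 1.25e-5 m/s × 86400 s/d = 1.080 m/d
Darcy flux q = K·i = 1.080 × 0.0060 = 0.006480 m/d
Seepage velocity v = q / n = 0.006480 / 0.30 = 0.02160 m/d
Retardation R = 1 + ρ_b·K_d/n = 1 + 1.91×2.7/0.30 = 18.19
Contaminant velocity v_c = v/R = 0.02160/18.19 = 0.001187 m/d
t = L/v_c = 155/0.001187 = 130500 d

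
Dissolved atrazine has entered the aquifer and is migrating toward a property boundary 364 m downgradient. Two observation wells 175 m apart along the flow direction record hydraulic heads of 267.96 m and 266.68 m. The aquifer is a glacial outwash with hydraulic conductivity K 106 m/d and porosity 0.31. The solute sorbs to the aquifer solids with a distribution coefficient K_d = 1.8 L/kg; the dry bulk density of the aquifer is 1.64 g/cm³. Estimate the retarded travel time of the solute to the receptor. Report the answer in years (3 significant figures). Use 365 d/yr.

4.20 years

Hydraulic gradient i = (267.96 − 266.68) / 175 = 1.28 / 175 = 0.007314
Specific discharge q = 106 × 0.007314 = 0.7753 m/d
v_s = q/n_e = 0.7753/0.31 = 2.501 m/d
Retardation R = 1 + ρ_b·K_d/n = 1 + 1.64×1.8/0.31 = 10.52
Contaminant velocity v_c = v/R = 2.501/10.52 = 0.2377 m/d
t = L/v_c = 364/0.2377 = 1531 d
   = 1531/365 = 4.20 yr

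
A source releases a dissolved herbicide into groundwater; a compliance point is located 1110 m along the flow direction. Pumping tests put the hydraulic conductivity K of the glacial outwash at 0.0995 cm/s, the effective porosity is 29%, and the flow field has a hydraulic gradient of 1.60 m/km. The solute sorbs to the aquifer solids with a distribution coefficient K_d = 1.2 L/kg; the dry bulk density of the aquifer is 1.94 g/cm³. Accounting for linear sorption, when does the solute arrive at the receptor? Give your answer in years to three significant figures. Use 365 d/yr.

57.9 years

K = 0.0995 cm/s × 864 = 85.97 m/d
q = Ki = 85.97 × 0.0016 = 0.1375 m/d
Average linear velocity = 0.1375 / 0.29 = 0.4743 m/d
Retardation R = 1 + ρ_b·K_d/n = 1 + 1.94×1.2/0.29 = 9.028
Contaminant velocity v_c = v/R = 0.4743/9.028 = 0.05254 m/d
t = L/v_c = 1110/0.05254 = 21130 d
   = 21130/365 = 57.9 yr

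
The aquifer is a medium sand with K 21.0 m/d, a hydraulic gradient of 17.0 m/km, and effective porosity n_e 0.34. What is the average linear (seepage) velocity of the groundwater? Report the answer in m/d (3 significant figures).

1.05 m/d

Specific discharge q = 21.0 × 0.017 = 0.3570 m/d
v_s = q/n_e = 0.3570/0.34 = 1.050 m/d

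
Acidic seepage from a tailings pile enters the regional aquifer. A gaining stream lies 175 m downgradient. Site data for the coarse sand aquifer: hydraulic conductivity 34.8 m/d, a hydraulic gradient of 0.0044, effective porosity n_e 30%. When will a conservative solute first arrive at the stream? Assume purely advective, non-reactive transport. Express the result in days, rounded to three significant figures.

343 days

Darcy flux q = K·i = 34.8 × 0.0044 = 0.1531 m/d
Seepage velocity v = q / n = 0.1531 / 0.30 = 0.5104 m/d
t = L / v = 175 / 0.5104 = 342.9 d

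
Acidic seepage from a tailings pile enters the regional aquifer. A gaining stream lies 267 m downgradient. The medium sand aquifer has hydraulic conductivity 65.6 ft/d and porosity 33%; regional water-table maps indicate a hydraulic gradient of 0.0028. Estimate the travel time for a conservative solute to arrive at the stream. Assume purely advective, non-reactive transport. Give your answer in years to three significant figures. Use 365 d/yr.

K = 65.6 ft/d × 0.3048 = 19.99 m/d
Specific discharge q = 19.99 × 0.0028 = 0.05599 m/d
v = Ki/n = 19.99·0.0028/0.33 = 0.1697 m/d
t = L / v = 267 / 0.1697 = 1574 d
   = 1574 / 365 = 4.31 yr

4.31 years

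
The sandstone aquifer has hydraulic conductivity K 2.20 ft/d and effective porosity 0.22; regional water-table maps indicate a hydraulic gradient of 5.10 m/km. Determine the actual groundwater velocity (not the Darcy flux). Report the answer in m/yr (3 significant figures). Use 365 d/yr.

K = 2.20 ft/d × 0.3048 = 0.6706 m/d
Specific discharge q = 0.6706 × 0.0051 = 0.003420 m/d
v = Ki/n = 0.6706·0.0051/0.22 = 0.01554 m/d
   = 0.01554 × 365 = 5.67 m/yr

5.67 m/yr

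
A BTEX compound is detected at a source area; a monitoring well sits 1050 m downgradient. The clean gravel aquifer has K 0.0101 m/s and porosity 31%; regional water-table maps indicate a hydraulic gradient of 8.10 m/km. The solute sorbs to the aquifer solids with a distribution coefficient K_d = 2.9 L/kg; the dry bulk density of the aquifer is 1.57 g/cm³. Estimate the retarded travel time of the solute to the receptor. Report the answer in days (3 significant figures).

K = 0.0101 m/s × 86400 s/d = 872.6 m/d
Darcy flux q = K·i = 872.6 × 0.0081 = 7.068 m/d
v_s = q/n_e = 7.068/0.31 = 22.80 m/d
Retardation R = 1 + ρ_b·K_d/n = 1 + 1.57×2.9/0.31 = 15.69
Contaminant velocity v_c = v/R = 22.80/15.69 = 1.454 m/d
t = L/v_c = 1050/1.454 = 722.4 d

722 days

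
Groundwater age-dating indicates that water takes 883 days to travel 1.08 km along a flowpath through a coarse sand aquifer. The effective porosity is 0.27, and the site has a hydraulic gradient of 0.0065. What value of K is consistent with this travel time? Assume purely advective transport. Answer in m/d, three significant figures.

50.8 m/d

L = 1.08 km = 1080 m
v = L / t = 1080 / 883 = 1.223 m/d
K = v · n / i = 1.223 × 0.27 / 0.0065 = 50.8 m/d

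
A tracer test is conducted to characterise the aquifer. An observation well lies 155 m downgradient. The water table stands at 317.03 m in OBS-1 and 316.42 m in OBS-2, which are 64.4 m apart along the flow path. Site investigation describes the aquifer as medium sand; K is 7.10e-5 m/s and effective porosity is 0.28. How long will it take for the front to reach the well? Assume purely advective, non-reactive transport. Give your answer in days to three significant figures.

747 days

Hydraulic gradient i = (317.03 − 316.42) / 64.4 = 0.61 / 64.4 = 0.009472
K = 7.10e-5 m/s × 86400 s/d = 6.134 m/d
Specific discharge q = 6.134 × 0.009472 = 0.05811 m/d
v_s = q/n_e = 0.05811/0.28 = 0.2075 m/d
t = L / v = 155 / 0.2075 = 746.9 d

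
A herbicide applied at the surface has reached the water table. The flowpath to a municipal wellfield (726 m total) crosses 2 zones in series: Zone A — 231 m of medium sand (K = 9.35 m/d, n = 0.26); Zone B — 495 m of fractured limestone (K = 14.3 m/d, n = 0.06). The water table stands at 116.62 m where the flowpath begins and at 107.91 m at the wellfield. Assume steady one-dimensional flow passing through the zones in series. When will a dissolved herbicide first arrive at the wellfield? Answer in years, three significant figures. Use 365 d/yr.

1.67 years

Total head drop ΔH = 116.62 − 107.91 = 8.71 m
Steady 1-D flow in series ⇒ the Darcy flux q is identical in every zone and the zone head losses add (resistances L/K in series).
Σ(L/K) = 231/9.35 + 495/14.3 = 24.71 + 34.62 = 59.32 d
q = ΔH / Σ(L/K) = 8.71 / 59.32 = 0.1468 m/d (same in every zone)
Zone A: v = q/n = 0.1468/0.26 = 0.5647 m/d → t_A = 231/0.5647 = 409.1 d
Zone B: v = q/n = 0.1468/0.06 = 2.447 m/d → t_B = 495/2.447 = 202.3 d
Total t = 409.1 + 202.3 = 611.3 d
   = 611.3 / 365 = 1.67 yr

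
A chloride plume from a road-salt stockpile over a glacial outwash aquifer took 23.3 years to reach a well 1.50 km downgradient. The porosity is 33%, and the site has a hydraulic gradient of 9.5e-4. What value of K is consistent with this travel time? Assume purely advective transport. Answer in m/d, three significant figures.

61.3 m/d

t = 23.3 years = 8505 d
L = 1.50 km = 1500 m
v = L / t = 1500 / 8505 = 0.1764 m/d
K = v · n / i = 0.1764 × 0.33 / 9.5e-4 = 61.3 m/d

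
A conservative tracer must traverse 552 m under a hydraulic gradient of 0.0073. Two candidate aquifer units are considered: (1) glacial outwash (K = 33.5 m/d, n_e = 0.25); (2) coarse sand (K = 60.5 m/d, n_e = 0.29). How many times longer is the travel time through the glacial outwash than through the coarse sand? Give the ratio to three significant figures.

Unit 1 (glacial outwash): v = 33.5×0.0073/0.25 = 0.9782 m/d, t = 552/0.9782 = 564.3 d
Unit 2 (coarse sand): v = 60.5×0.0073/0.29 = 1.523 m/d, t = 552/1.523 = 362.5 d
t(glacial outwash) / t(coarse sand) = 564.3/362.5 = 1.56

1.56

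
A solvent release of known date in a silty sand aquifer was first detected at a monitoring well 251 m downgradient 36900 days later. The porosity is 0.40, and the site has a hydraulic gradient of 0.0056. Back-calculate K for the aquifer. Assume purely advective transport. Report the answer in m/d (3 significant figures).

v = L / t = 251 / 36900 = 0.006802 m/d
K = v · n / i = 0.006802 × 0.40 / 0.0056 = 0.486 m/d

0.486 m/d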